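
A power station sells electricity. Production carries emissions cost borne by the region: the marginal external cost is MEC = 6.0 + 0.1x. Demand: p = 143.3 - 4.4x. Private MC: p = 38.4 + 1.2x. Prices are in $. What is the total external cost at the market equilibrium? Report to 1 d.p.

Market equilibrium (private): 38.4 + 1.2x = 143.3 - 4.4x → x_m = 18.7321.
Total external cost = ∫₀^{x_m} (6.0 + 0.1x) dx = 6.0×18.7321 + ½×0.1×18.7321² = 129.9372.

$129.9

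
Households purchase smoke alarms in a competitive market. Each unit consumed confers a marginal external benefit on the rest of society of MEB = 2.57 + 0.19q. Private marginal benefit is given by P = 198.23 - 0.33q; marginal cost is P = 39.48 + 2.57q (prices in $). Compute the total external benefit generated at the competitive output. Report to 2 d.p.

Market equilibrium (private): 39.48 + 2.57q = 198.23 - 0.33q → q_m = 54.7414.
Total external benefit = ∫₀^{q_m} (2.57 + 0.19q) dq = 2.57×54.7414 + ½×0.19×54.7414² = 425.3644.

$425.36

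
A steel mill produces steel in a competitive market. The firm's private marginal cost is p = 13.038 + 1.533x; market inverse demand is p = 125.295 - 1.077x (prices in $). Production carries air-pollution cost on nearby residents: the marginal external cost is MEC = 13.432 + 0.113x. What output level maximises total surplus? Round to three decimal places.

Social marginal cost = private MC + MEC = 26.470 + 1.646x.
Set SMC = demand: 26.470 + 1.646x = 125.295 - 1.077x → x* = 36.2927.

x* = 36.293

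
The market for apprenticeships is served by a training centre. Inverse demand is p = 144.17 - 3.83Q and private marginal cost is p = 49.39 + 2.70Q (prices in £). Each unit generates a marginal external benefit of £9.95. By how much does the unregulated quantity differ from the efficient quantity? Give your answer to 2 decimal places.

1.52 units

Market equilibrium (private): 49.39 + 2.70Q = 144.17 - 3.83Q → Q_m = 14.5145.
Social marginal cost = private MC − MEB = 39.44 + 2.70Q.
Set SMC = demand: 39.44 + 2.70Q = 144.17 - 3.83Q → Q* = 16.0383.
Gap = |14.5145 − 16.0383| = 1.5238.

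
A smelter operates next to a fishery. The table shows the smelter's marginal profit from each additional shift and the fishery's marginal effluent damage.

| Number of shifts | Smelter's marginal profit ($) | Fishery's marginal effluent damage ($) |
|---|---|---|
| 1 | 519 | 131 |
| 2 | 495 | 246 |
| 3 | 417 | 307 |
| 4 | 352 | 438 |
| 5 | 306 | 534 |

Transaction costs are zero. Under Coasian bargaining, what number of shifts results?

3

Bargaining reaches the level where marginal profit last exceeds marginal effluent damage.
That holds through level 3 (417 ≥ 307) but not at 4 (352 < 438).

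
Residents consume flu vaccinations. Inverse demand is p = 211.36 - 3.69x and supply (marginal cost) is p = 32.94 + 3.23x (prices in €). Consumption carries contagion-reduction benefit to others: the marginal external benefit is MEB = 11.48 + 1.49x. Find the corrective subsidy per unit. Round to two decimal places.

Social marginal benefit = demand + MEB = 222.84 - 2.20x.
Set SMB = MC: 222.84 - 2.20x = 32.94 + 3.23x → x* = 34.9724.
The Pigouvian subsidy equals MEB at x*: 11.48 + 1.49×34.9724 = 63.5889.

subsidy = €63.59 per unit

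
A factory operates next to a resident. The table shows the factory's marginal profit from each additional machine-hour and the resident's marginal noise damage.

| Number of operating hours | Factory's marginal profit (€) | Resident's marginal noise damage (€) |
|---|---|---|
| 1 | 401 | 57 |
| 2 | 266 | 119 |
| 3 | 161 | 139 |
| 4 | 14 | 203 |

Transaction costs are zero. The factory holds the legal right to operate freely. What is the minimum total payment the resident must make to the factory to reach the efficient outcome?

Left alone the factory would choose level 4 (marginal profit stays positive).
Efficient level: k* = 3 (marginal profit ≥ marginal noise damage through 3).
The resident must at least cover the factory's forgone profit from cutting 4→3: 14 = 14.

€14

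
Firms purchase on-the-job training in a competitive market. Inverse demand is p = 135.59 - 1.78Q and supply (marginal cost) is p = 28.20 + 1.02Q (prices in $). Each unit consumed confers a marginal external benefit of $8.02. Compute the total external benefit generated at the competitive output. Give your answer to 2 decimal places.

$307.60

Market equilibrium (private): 28.20 + 1.02Q = 135.59 - 1.78Q → Q_m = 38.3536.
Total external benefit = MEB × Q_m = 8.02 × 38.3536 = 307.5959.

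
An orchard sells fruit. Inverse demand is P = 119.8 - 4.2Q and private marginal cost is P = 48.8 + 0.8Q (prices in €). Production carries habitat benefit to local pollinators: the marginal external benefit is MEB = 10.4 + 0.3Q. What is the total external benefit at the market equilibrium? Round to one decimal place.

€177.9

Market equilibrium (private): 48.8 + 0.8Q = 119.8 - 4.2Q → Q_m = 14.2000.
Total external benefit = ∫₀^{Q_m} (10.4 + 0.3Q) dQ = 10.4×14.2000 + ½×0.3×14.2000² = 177.9260.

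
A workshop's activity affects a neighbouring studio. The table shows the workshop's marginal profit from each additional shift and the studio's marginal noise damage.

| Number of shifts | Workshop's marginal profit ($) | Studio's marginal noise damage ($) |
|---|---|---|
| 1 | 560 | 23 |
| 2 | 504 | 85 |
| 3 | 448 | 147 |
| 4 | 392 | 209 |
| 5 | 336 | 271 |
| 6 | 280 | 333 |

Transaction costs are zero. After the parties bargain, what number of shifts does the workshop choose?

5

Bargaining reaches the level where marginal profit last exceeds marginal noise damage.
That holds through level 5 (336 ≥ 271) but not at 6 (280 < 333).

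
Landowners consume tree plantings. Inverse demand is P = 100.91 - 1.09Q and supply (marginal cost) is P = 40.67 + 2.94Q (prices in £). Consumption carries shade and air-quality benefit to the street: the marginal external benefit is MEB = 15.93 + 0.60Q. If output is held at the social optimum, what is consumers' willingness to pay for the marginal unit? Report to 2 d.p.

P = £76.70

Social marginal benefit = demand + MEB = 116.84 - 0.49Q.
Set SMB = MC: 116.84 - 0.49Q = 40.67 + 2.94Q → Q* = 22.2070.
Consumer price on the demand curve at Q*: 100.91 − 1.09×22.2070 = 76.7044.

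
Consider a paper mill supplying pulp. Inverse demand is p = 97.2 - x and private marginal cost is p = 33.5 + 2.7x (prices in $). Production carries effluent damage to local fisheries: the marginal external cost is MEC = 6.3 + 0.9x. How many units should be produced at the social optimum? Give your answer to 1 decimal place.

x* = 12.5

Social marginal cost = private MC + MEC = 39.8 + 3.6x.
Set SMC = demand: 39.8 + 3.6x = 97.2 - x → x* = 12.4783.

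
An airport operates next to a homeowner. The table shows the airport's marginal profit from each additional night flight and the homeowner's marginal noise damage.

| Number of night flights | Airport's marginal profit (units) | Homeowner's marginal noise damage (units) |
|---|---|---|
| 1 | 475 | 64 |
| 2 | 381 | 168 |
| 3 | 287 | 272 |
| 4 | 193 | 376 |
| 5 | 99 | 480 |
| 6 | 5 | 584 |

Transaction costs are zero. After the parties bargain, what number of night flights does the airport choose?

Bargaining reaches the level where marginal profit last exceeds marginal noise damage.
That holds through level 3 (287 ≥ 272) but not at 4 (193 < 376).

3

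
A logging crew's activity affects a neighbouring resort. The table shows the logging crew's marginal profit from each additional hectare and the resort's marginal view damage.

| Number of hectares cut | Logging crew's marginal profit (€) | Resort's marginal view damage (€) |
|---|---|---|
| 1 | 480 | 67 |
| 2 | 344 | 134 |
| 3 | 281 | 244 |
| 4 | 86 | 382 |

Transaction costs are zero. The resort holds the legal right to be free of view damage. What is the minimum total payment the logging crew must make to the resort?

€445

Efficient level: marginal profit ≥ marginal view damage through level 3, so k* = 3.
With the resort holding the right, the logging crew must at least compensate total damage at k*: 67 + 134 + 244 = 445.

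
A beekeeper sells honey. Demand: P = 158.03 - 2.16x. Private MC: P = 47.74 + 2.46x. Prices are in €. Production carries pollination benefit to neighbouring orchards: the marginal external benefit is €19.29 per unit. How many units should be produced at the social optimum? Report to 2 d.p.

x* = 28.05

Social marginal cost = private MC − MEB = 28.45 + 2.46x.
Set SMC = demand: 28.45 + 2.46x = 158.03 - 2.16x → x* = 28.0476.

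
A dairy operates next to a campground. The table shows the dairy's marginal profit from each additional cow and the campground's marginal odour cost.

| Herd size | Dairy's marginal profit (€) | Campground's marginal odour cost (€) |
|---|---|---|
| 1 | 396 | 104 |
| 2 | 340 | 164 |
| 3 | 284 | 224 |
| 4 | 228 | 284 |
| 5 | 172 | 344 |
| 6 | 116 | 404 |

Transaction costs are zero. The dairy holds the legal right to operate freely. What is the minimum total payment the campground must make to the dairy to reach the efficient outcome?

Left alone the dairy would choose level 6 (marginal profit stays positive).
Efficient level: k* = 3 (marginal profit ≥ marginal odour cost through 3).
The campground must at least cover the dairy's forgone profit from cutting 6→3: 228 + 172 + 116 = 516.

€516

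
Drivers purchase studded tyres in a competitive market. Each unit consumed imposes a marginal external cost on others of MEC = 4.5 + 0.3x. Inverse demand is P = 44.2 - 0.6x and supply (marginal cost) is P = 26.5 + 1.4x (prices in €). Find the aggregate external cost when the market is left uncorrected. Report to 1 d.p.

€51.6

Market equilibrium (private): 26.5 + 1.4x = 44.2 - 0.6x → x_m = 8.8500.
Total external cost = ∫₀^{x_m} (4.5 + 0.3x) dx = 4.5×8.8500 + ½×0.3×8.8500² = 51.5734.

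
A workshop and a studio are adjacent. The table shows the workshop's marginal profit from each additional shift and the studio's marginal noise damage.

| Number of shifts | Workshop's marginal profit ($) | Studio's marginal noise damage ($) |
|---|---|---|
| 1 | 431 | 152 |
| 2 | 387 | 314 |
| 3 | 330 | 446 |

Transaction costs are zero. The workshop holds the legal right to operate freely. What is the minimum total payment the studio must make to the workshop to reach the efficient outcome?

$330

Left alone the workshop would choose level 3 (marginal profit stays positive).
Efficient level: k* = 2 (marginal profit ≥ marginal noise damage through 2).
The studio must at least cover the workshop's forgone profit from cutting 3→2: 330 = 330.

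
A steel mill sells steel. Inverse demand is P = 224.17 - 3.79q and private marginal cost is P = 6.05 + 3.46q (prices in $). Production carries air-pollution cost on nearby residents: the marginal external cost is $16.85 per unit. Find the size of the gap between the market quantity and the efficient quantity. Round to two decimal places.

Market equilibrium (private): 6.05 + 3.46q = 224.17 - 3.79q → q_m = 30.0855.
Social marginal cost = private MC + MEC = 22.90 + 3.46q.
Set SMC = demand: 22.90 + 3.46q = 224.17 - 3.79q → q* = 27.7614.
Gap = |30.0855 − 27.7614| = 2.3241.

2.32 units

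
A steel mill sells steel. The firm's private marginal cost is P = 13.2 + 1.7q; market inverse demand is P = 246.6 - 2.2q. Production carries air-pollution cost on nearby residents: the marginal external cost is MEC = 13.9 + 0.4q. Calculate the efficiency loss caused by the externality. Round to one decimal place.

Market equilibrium (private): 13.2 + 1.7q = 246.6 - 2.2q → q_m = 59.8462.
Social marginal cost = private MC + MEC = 27.1 + 2.1q.
Set SMC = demand: 27.1 + 2.1q = 246.6 - 2.2q → q* = 51.0465.
Height of the DWL triangle at q_m is SMC(q_m) − demand(q_m) = MEC(q_m) = 37.8385.
DWL = ½ × 8.7997 × 37.8385 = 166.4837.

DWL = 166.5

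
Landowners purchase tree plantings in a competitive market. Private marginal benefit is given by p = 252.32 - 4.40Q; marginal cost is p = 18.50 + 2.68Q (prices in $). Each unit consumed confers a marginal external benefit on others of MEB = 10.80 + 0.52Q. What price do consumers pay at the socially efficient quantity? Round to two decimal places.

Social marginal benefit = demand + MEB = 263.12 - 3.88Q.
Set SMB = MC: 263.12 - 3.88Q = 18.50 + 2.68Q → Q* = 37.2896.
Consumer price on the demand curve at Q*: 252.32 − 4.40×37.2896 = 88.2458.

P = $88.25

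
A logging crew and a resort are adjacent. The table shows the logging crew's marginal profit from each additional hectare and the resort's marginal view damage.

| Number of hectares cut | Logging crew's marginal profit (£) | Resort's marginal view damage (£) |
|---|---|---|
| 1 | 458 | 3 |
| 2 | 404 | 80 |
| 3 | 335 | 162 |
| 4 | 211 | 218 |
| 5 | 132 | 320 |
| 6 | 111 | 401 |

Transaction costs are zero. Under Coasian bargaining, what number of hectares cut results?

3

Bargaining reaches the level where marginal profit last exceeds marginal view damage.
That holds through level 3 (335 ≥ 162) but not at 4 (211 < 218).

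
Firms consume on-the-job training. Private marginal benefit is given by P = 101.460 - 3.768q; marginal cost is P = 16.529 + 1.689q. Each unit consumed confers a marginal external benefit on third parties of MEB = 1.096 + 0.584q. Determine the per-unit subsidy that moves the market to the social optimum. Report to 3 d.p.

subsidy = 11.406 per unit

Social marginal benefit = demand + MEB = 102.556 - 3.184q.
Set SMB = MC: 102.556 - 3.184q = 16.529 + 1.689q → q* = 17.6538.
The Pigouvian subsidy equals MEB at q*: 1.096 + 0.584×17.6538 = 11.4058.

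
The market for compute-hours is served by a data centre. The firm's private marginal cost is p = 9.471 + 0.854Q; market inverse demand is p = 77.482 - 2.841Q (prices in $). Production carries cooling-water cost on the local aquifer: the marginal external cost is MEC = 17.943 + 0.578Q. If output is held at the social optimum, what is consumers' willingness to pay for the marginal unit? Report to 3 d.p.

Social marginal cost = private MC + MEC = 27.414 + 1.432Q.
Set SMC = demand: 27.414 + 1.432Q = 77.482 - 2.841Q → Q* = 11.7173.
Consumer price on the demand curve at Q*: 77.482 − 2.841×11.7173 = 44.1932.

P = $44.193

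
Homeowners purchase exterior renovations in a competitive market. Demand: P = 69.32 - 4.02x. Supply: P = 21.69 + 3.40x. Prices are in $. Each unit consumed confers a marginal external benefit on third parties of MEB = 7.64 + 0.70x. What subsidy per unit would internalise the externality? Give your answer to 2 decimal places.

subsidy = $13.40 per unit

Social marginal benefit = demand + MEB = 76.96 - 3.32x.
Set SMB = MC: 76.96 - 3.32x = 21.69 + 3.40x → x* = 8.2247.
The Pigouvian subsidy equals MEB at x*: 7.64 + 0.70×8.2247 = 13.3973.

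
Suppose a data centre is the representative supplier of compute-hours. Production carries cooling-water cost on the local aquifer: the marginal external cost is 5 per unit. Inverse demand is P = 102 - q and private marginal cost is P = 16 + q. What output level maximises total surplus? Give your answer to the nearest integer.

Social marginal cost = private MC + MEC = 21 + q.
Set SMC = demand: 21 + q = 102 - q → q* = 40.5000.

q* = 41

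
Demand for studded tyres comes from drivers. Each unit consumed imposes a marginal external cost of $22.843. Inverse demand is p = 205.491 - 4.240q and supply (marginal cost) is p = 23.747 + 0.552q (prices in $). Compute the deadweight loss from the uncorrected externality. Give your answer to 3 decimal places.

Market equilibrium (private): 23.747 + 0.552q = 205.491 - 4.240q → q_m = 37.9265.
Social marginal benefit = demand − MEC = 182.648 - 4.240q.
Set SMB = MC: 182.648 - 4.240q = 23.747 + 0.552q → q* = 33.1596.
Height of the DWL triangle at q_m is MC(q_m) − SMB(q_m) = MEC(q_m) = 22.8430.
DWL = ½ × 4.7669 × 22.8430 = 54.4451.

DWL = $54.445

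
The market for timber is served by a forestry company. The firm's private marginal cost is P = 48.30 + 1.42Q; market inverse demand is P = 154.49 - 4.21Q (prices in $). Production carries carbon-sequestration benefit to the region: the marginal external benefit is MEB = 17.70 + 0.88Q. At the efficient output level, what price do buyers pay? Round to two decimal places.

Social marginal cost = private MC − MEB = 30.60 + 0.54Q.
Set SMC = demand: 30.60 + 0.54Q = 154.49 - 4.21Q → Q* = 26.0821.
Consumer price on the demand curve at Q*: 154.49 − 4.21×26.0821 = 44.6844.

P = $44.68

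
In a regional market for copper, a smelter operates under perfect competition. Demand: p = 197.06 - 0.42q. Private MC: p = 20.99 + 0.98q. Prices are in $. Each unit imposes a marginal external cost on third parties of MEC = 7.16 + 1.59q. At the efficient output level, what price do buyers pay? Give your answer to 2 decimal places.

P = $173.33

Social marginal cost = private MC + MEC = 28.15 + 2.57q.
Set SMC = demand: 28.15 + 2.57q = 197.06 - 0.42q → q* = 56.4916.
Consumer price on the demand curve at q*: 197.06 − 0.42×56.4916 = 173.3335.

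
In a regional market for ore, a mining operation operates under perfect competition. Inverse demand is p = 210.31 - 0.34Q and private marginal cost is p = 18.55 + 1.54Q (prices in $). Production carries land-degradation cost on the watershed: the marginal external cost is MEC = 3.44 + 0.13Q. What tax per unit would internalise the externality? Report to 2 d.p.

Social marginal cost = private MC + MEC = 21.99 + 1.67Q.
Set SMC = demand: 21.99 + 1.67Q = 210.31 - 0.34Q → Q* = 93.6915.
The Pigouvian tax equals MEC at Q*: 3.44 + 0.13×93.6915 = 15.6199.

tax = $15.62 per unit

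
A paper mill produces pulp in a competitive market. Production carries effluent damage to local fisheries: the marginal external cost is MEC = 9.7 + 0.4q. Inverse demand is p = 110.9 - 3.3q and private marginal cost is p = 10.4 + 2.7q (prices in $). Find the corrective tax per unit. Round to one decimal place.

Social marginal cost = private MC + MEC = 20.1 + 3.1q.
Set SMC = demand: 20.1 + 3.1q = 110.9 - 3.3q → q* = 14.1875.
The Pigouvian tax equals MEC at q*: 9.7 + 0.4×14.1875 = 15.3750.

tax = $15.4 per unit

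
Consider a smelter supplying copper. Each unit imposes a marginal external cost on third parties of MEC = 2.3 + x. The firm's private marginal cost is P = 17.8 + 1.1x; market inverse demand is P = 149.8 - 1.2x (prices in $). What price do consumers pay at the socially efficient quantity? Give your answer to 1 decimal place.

P = $102.6

Social marginal cost = private MC + MEC = 20.1 + 2.1x.
Set SMC = demand: 20.1 + 2.1x = 149.8 - 1.2x → x* = 39.3030.
Consumer price on the demand curve at x*: 149.8 − 1.2×39.3030 = 102.6364.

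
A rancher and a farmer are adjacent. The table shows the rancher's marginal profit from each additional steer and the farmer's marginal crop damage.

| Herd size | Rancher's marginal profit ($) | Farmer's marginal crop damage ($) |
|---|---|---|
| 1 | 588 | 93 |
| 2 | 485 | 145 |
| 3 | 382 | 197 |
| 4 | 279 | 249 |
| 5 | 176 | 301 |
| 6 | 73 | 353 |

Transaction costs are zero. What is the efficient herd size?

Bargaining reaches the level where marginal profit last exceeds marginal crop damage.
That holds through level 4 (279 ≥ 249) but not at 5 (176 < 301).

4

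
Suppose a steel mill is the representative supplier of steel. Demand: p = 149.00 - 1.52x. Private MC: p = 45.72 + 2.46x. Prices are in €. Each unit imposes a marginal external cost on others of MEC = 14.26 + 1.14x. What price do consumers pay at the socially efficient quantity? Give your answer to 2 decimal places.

Social marginal cost = private MC + MEC = 59.98 + 3.60x.
Set SMC = demand: 59.98 + 3.60x = 149.00 - 1.52x → x* = 17.3867.
Consumer price on the demand curve at x*: 149.00 − 1.52×17.3867 = 122.5722.

P = €122.57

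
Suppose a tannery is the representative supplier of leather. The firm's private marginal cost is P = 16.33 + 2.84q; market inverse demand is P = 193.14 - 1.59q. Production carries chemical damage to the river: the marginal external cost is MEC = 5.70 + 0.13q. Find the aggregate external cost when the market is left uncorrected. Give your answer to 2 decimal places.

Market equilibrium (private): 16.33 + 2.84q = 193.14 - 1.59q → q_m = 39.9120.
Total external cost = ∫₀^{q_m} (5.70 + 0.13q) dq = 5.70×39.9120 + ½×0.13×39.9120² = 331.0413.

331.04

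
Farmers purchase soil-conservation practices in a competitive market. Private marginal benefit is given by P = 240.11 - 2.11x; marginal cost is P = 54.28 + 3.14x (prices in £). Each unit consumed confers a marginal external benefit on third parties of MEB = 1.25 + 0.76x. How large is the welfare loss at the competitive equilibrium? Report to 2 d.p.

DWL = £88.25

Market equilibrium (private): 54.28 + 3.14x = 240.11 - 2.11x → x_m = 35.3962.
Social marginal benefit = demand + MEB = 241.36 - 1.35x.
Set SMB = MC: 241.36 - 1.35x = 54.28 + 3.14x → x* = 41.6659.
Between x* and x_m the wedge SMB − MC runs linearly from 0 to MEB(x_m), so the loss is a triangle.
DWL = ½ × 6.2697 × 28.1511 = 88.2495.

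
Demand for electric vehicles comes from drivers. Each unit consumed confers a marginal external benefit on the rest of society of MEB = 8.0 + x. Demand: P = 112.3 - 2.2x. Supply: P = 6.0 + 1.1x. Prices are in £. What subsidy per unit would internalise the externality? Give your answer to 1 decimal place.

subsidy = £57.7 per unit

Social marginal benefit = demand + MEB = 120.3 - 1.2x.
Set SMB = MC: 120.3 - 1.2x = 6.0 + 1.1x → x* = 49.6957.
The Pigouvian subsidy equals MEB at x*: 8.0 + 1.0×49.6957 = 57.6957.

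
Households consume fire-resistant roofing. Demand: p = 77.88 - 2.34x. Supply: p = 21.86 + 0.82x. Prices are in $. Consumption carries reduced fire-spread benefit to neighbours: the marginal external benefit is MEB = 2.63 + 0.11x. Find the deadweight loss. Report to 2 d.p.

Market equilibrium (private): 21.86 + 0.82x = 77.88 - 2.34x → x_m = 17.7278.
Social marginal benefit = demand + MEB = 80.51 - 2.23x.
Set SMB = MC: 80.51 - 2.23x = 21.86 + 0.82x → x* = 19.2295.
The loss is the area between SMB and MC from x* to x_m; with linear curves that's a triangle of height MEB(x_m).
DWL = ½ × 1.5017 × 4.5801 = 3.4390.

DWL = $3.44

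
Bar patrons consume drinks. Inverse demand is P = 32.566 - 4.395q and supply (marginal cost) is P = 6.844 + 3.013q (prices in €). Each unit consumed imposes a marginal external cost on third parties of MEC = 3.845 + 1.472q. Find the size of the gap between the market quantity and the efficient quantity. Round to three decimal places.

Market equilibrium (private): 6.844 + 3.013q = 32.566 - 4.395q → q_m = 3.4722.
Social marginal benefit = demand − MEC = 28.721 - 5.867q.
Set SMB = MC: 28.721 - 5.867q = 6.844 + 3.013q → q* = 2.4636.
Gap = |3.4722 − 2.4636| = 1.0086.

1.009 units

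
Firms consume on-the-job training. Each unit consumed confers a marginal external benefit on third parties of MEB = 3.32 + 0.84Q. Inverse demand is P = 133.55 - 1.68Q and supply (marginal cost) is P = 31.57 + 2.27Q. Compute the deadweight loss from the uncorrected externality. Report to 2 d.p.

DWL = 100.54

Market equilibrium (private): 31.57 + 2.27Q = 133.55 - 1.68Q → Q_m = 25.8177.
Social marginal benefit = demand + MEB = 136.87 - 0.84Q.
Set SMB = MC: 136.87 - 0.84Q = 31.57 + 2.27Q → Q* = 33.8585.
The welfare-loss triangle has base |Q_m − Q*| and height MEB(Q_m) (the vertical gap between SMB and MC is zero at Q* and MEB at Q_m).
DWL = ½ × 8.0408 × 25.0069 = 100.5377.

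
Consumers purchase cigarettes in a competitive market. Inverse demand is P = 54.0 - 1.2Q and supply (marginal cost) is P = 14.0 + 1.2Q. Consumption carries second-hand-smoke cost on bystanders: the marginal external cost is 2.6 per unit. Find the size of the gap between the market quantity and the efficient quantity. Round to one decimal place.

Market equilibrium (private): 14.0 + 1.2Q = 54.0 - 1.2Q → Q_m = 16.6667.
Social marginal benefit = demand − MEC = 51.4 - 1.2Q.
Set SMB = MC: 51.4 - 1.2Q = 14.0 + 1.2Q → Q* = 15.5833.
Gap = |16.6667 − 15.5833| = 1.0834.

1.1 units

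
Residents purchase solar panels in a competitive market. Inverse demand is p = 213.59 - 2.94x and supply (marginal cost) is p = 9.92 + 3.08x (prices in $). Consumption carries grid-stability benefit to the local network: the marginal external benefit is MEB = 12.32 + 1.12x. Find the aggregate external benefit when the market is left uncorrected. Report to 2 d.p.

$1057.80

Market equilibrium (private): 9.92 + 3.08x = 213.59 - 2.94x → x_m = 33.8322.
Total external benefit = ∫₀^{x_m} (12.32 + 1.12x) dx = 12.32×33.8322 + ½×1.12×33.8322² = 1057.7986.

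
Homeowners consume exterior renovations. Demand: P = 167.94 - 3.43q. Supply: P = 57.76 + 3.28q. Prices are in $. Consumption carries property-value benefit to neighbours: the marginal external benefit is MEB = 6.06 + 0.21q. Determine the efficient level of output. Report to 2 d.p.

Social marginal benefit = demand + MEB = 174.00 - 3.22q.
Set SMB = MC: 174.00 - 3.22q = 57.76 + 3.28q → q* = 17.8831.

q* = 17.88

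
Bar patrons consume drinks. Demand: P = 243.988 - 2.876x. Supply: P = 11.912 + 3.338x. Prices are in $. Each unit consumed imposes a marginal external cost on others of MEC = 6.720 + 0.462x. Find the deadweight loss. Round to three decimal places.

Market equilibrium (private): 11.912 + 3.338x = 243.988 - 2.876x → x_m = 37.3473.
Social marginal benefit = demand − MEC = 237.268 - 3.338x.
Set SMB = MC: 237.268 - 3.338x = 11.912 + 3.338x → x* = 33.7561.
The loss is the area between SMB and MC from x* to x_m; with linear curves that's a triangle of height MEC(x_m).
DWL = ½ × 3.5912 × 23.9744 = 43.0484.

DWL = $43.048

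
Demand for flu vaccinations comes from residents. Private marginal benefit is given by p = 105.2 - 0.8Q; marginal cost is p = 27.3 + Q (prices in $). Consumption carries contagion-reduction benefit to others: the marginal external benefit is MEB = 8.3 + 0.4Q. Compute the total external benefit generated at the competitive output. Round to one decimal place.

Market equilibrium (private): 27.3 + Q = 105.2 - 0.8Q → Q_m = 43.2778.
Total external benefit = ∫₀^{Q_m} (8.3 + 0.4Q) dQ = 8.3×43.2778 + ½×0.4×43.2778² = 733.7993.

$733.8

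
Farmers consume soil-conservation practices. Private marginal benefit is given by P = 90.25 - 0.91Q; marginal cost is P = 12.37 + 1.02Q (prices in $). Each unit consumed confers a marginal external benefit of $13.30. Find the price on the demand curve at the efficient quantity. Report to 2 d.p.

P = $47.26

Social marginal benefit = demand + MEB = 103.55 - 0.91Q.
Set SMB = MC: 103.55 - 0.91Q = 12.37 + 1.02Q → Q* = 47.2435.
Consumer price on the demand curve at Q*: 90.25 − 0.91×47.2435 = 47.2584.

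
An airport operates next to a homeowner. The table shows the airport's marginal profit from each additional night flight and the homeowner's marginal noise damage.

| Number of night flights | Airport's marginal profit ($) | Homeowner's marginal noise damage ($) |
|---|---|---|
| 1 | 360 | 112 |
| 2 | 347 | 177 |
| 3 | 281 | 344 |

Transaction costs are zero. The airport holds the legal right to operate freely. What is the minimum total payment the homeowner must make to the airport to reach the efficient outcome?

Left alone the airport would choose level 3 (marginal profit stays positive).
Efficient level: k* = 2 (marginal profit ≥ marginal noise damage through 2).
The homeowner must at least cover the airport's forgone profit from cutting 3→2: 281 = 281.

$281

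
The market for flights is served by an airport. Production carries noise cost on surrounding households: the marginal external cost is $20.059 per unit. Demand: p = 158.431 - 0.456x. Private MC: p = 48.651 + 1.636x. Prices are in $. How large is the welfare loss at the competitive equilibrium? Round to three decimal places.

DWL = $96.167

Market equilibrium (private): 48.651 + 1.636x = 158.431 - 0.456x → x_m = 52.4761.
Social marginal cost = private MC + MEC = 68.710 + 1.636x.
Set SMC = demand: 68.710 + 1.636x = 158.431 - 0.456x → x* = 42.8877.
Height of the DWL triangle at x_m is SMC(x_m) − demand(x_m) = MEC(x_m) = 20.0590.
DWL = ½ × 9.5884 × 20.0590 = 96.1669.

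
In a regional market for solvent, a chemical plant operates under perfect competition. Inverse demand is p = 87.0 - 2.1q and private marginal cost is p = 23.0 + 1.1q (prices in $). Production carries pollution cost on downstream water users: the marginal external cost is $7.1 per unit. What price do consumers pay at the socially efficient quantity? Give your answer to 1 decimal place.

P = $49.7

Social marginal cost = private MC + MEC = 30.1 + 1.1q.
Set SMC = demand: 30.1 + 1.1q = 87.0 - 2.1q → q* = 17.7813.
Consumer price on the demand curve at q*: 87.0 − 2.1×17.7813 = 49.6593.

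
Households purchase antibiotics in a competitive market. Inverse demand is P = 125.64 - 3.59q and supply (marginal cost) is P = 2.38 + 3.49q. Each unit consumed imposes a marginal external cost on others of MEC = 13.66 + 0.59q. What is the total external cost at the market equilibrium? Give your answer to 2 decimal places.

327.23

Market equilibrium (private): 2.38 + 3.49q = 125.64 - 3.59q → q_m = 17.4096.
Total external cost = ∫₀^{q_m} (13.66 + 0.59q) dq = 13.66×17.4096 + ½×0.59×17.4096² = 327.2279.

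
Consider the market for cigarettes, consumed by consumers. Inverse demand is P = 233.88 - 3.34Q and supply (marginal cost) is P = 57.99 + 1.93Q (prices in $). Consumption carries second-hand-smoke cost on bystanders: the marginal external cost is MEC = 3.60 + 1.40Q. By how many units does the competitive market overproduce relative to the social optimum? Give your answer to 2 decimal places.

Market equilibrium (private): 57.99 + 1.93Q = 233.88 - 3.34Q → Q_m = 33.3757.
Social marginal benefit = demand − MEC = 230.28 - 4.74Q.
Set SMB = MC: 230.28 - 4.74Q = 57.99 + 1.93Q → Q* = 25.8306.
Gap = |33.3757 − 25.8306| = 7.5451.

7.55 units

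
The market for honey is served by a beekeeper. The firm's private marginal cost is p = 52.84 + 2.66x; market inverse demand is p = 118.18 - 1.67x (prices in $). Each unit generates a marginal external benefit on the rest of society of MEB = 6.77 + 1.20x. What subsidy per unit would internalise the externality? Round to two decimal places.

subsidy = $34.42 per unit

Social marginal cost = private MC − MEB = 46.07 + 1.46x.
Set SMC = demand: 46.07 + 1.46x = 118.18 - 1.67x → x* = 23.0383.
The Pigouvian subsidy equals MEB at x*: 6.77 + 1.20×23.0383 = 34.4160.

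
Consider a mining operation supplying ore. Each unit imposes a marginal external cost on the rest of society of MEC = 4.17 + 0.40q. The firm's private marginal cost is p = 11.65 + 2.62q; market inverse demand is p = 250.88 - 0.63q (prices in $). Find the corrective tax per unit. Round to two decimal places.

Social marginal cost = private MC + MEC = 15.82 + 3.02q.
Set SMC = demand: 15.82 + 3.02q = 250.88 - 0.63q → q* = 64.4000.
The Pigouvian tax equals MEC at q*: 4.17 + 0.40×64.4000 = 29.9300.

tax = $29.93 per unit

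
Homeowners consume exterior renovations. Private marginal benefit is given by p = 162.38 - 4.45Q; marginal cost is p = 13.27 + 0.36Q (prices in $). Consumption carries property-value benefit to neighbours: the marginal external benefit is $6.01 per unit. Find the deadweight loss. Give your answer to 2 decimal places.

DWL = $3.75

Market equilibrium (private): 13.27 + 0.36Q = 162.38 - 4.45Q → Q_m = 31.0000.
Social marginal benefit = demand + MEB = 168.39 - 4.45Q.
Set SMB = MC: 168.39 - 4.45Q = 13.27 + 0.36Q → Q* = 32.2495.
The welfare-loss triangle has base |Q_m − Q*| and height MEB(Q_m) (the vertical gap between SMB and MC is zero at Q* and MEB at Q_m).
DWL = ½ × 1.2495 × 6.0100 = 3.7547.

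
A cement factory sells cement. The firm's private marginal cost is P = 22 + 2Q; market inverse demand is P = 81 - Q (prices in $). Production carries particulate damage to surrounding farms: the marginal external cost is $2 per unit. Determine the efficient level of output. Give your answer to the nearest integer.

Q* = 19

Social marginal cost = private MC + MEC = 24 + 2Q.
Set SMC = demand: 24 + 2Q = 81 - Q → Q* = 19.0000.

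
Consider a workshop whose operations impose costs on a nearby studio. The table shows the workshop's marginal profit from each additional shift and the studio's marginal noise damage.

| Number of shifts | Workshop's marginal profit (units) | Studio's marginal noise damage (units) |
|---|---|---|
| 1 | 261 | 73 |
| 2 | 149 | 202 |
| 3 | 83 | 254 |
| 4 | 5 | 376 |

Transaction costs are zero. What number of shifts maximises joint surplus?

Bargaining reaches the level where marginal profit last exceeds marginal noise damage.
That holds through level 1 (261 ≥ 73) but not at 2 (149 < 202).

1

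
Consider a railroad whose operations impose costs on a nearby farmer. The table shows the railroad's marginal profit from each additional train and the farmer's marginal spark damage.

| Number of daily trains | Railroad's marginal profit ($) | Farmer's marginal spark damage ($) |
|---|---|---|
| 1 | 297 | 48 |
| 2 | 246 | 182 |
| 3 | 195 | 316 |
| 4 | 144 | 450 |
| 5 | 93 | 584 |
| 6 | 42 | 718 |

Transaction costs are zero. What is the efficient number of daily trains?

Bargaining reaches the level where marginal profit last exceeds marginal spark damage.
That holds through level 2 (246 ≥ 182) but not at 3 (195 < 316).

2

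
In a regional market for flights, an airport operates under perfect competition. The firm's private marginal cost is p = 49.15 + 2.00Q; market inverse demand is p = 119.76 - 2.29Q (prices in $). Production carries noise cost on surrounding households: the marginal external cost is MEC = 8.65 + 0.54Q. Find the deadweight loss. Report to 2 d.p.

DWL = $31.84

Market equilibrium (private): 49.15 + 2.00Q = 119.76 - 2.29Q → Q_m = 16.4592.
Social marginal cost = private MC + MEC = 57.80 + 2.54Q.
Set SMC = demand: 57.80 + 2.54Q = 119.76 - 2.29Q → Q* = 12.8282.
The loss is the area between SMC and demand from Q* to Q_m; with linear curves that's a triangle of height MEC(Q_m).
DWL = ½ × 3.6310 × 17.5380 = 31.8402.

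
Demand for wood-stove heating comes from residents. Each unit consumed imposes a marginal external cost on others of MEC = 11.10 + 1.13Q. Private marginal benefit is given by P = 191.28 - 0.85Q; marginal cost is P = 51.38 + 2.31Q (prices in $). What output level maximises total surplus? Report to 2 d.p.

Q* = 30.02

Social marginal benefit = demand − MEC = 180.18 - 1.98Q.
Set SMB = MC: 180.18 - 1.98Q = 51.38 + 2.31Q → Q* = 30.0233.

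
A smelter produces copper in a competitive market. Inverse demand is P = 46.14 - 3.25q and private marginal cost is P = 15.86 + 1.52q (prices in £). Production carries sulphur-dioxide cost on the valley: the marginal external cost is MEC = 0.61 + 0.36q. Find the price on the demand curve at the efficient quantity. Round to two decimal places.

P = £27.34

Social marginal cost = private MC + MEC = 16.47 + 1.88q.
Set SMC = demand: 16.47 + 1.88q = 46.14 - 3.25q → q* = 5.7836.
Consumer price on the demand curve at q*: 46.14 − 3.25×5.7836 = 27.3433.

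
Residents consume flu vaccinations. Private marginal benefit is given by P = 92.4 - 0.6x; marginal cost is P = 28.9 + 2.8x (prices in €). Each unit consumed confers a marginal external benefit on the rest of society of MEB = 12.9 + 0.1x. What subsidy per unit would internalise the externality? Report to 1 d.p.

subsidy = €15.2 per unit

Social marginal benefit = demand + MEB = 105.3 - 0.5x.
Set SMB = MC: 105.3 - 0.5x = 28.9 + 2.8x → x* = 23.1515.
The Pigouvian subsidy equals MEB at x*: 12.9 + 0.1×23.1515 = 15.2152.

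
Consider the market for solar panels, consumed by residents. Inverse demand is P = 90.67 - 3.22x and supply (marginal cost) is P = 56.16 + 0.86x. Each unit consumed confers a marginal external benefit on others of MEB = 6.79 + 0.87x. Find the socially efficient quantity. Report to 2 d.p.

Social marginal benefit = demand + MEB = 97.46 - 2.35x.
Set SMB = MC: 97.46 - 2.35x = 56.16 + 0.86x → x* = 12.8660.

x* = 12.87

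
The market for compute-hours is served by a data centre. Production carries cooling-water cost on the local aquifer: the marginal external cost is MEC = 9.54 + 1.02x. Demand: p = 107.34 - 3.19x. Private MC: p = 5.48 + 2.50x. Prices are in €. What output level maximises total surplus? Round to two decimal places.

x* = 13.76

Social marginal cost = private MC + MEC = 15.02 + 3.52x.
Set SMC = demand: 15.02 + 3.52x = 107.34 - 3.19x → x* = 13.7586.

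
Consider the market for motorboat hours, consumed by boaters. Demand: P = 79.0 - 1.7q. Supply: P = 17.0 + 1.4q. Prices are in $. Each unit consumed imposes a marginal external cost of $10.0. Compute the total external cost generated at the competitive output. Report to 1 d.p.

Market equilibrium (private): 17.0 + 1.4q = 79.0 - 1.7q → q_m = 20.0000.
Total external cost = MEC × q_m = 10.0 × 20.0000 = 200.0000.

$200.0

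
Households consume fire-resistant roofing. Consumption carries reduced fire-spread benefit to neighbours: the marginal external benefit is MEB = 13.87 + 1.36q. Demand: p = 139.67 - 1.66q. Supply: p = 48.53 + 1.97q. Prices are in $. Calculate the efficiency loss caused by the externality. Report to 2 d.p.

Market equilibrium (private): 48.53 + 1.97q = 139.67 - 1.66q → q_m = 25.1074.
Social marginal benefit = demand + MEB = 153.54 - 0.30q.
Set SMB = MC: 153.54 - 0.30q = 48.53 + 1.97q → q* = 46.2599.
The loss is the area between SMB and MC from q* to q_m; with linear curves that's a triangle of height MEB(q_m).
DWL = ½ × 21.1525 × 48.0161 = 507.8303.

DWL = $507.83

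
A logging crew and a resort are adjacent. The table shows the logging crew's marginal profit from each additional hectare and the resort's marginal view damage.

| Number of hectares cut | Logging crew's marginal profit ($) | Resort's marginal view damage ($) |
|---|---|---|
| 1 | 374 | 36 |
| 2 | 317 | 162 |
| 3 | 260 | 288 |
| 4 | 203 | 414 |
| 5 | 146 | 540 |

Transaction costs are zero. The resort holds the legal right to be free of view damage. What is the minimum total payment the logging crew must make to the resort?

Efficient level: marginal profit ≥ marginal view damage through level 2, so k* = 2.
With the resort holding the right, the logging crew must at least compensate total damage at k*: 36 + 162 = 198.

$198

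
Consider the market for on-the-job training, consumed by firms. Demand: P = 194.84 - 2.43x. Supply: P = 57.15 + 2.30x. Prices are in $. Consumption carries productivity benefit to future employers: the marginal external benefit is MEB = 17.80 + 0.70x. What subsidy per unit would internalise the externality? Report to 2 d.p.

subsidy = $44.81 per unit

Social marginal benefit = demand + MEB = 212.64 - 1.73x.
Set SMB = MC: 212.64 - 1.73x = 57.15 + 2.30x → x* = 38.5831.
The Pigouvian subsidy equals MEB at x*: 17.80 + 0.70×38.5831 = 44.8082.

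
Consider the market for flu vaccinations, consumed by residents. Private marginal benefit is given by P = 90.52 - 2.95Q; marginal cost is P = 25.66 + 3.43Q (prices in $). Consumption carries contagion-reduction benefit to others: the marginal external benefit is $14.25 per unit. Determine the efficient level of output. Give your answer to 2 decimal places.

Q* = 12.40

Social marginal benefit = demand + MEB = 104.77 - 2.95Q.
Set SMB = MC: 104.77 - 2.95Q = 25.66 + 3.43Q → Q* = 12.3997.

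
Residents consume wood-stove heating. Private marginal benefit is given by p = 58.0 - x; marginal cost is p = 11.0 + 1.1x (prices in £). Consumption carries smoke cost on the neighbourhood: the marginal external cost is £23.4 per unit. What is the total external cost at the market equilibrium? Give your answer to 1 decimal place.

Market equilibrium (private): 11.0 + 1.1x = 58.0 - x → x_m = 22.3810.
Total external cost = MEC × x_m = 23.4 × 22.3810 = 523.7154.

£523.7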